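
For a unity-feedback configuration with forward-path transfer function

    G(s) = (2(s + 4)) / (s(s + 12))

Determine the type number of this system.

The denominator has 1 factor of s at the origin (free integrator), so this is a Type 1 system.

Type 1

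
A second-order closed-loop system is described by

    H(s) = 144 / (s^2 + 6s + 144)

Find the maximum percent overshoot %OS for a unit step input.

%OS ≈ 44.4%

Comparing s^2 + 6s + 144 to s^2 + 2ζωₙs + ωₙ²: ωₙ = 12 rad/s and ζ = 6/(2·12) = 0.25.
%OS = 100·exp(−πζ/√(1−ζ²)) = 100·exp(−π·0.25/√(1−0.25²)) ≈ 44.4%.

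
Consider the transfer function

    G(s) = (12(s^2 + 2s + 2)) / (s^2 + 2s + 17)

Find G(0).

G(0) = 24/17 ≈ 1.412

At s = 0 each factor (s + a) contributes a and each (s^2 + bs + c) contributes c.
G(0) = 12·(2) / ((17)) = 24/17 = 24/17.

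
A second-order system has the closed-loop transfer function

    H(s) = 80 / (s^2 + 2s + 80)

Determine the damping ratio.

Compare the denominator to the standard form s^2 + 2ζωₙs + ωₙ².
ωₙ² = 80, so ωₙ = √80 ≈ 8.944 rad/s.
2ζωₙ = 2, so ζ = 2/(2·√80) ≈ 0.1118.
With ζ = 0.1118 the response is underdamped.

ζ ≈ 0.1118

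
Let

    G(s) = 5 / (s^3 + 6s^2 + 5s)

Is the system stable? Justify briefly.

marginally stable

The denominator s^3 + 6s^2 + 5s factors as s(s + 5)(s + 1), giving poles at s = 0, -5, -1.
Since the simple pole(s) at s = 0 lie on the jω-axis with none in the right half-plane, the system is marginally stable.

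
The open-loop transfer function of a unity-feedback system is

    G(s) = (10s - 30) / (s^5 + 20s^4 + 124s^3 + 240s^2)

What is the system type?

Type 2

Factor s from the denominator: s^5 + 20s^4 + 124s^3 + 240s^2 = s^2·(s^3 + 20s^2 + 124s + 240).
There are 2 poles at the origin, so the system is Type 2.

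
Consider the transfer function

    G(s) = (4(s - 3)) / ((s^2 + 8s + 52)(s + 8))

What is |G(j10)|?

|G(j10)| ≈ 0.03495

Substitute s = j10: numerator = -12 + j40, denominator = -1184 + j160.
|G(j10)| = |-12 + j40| / |-1184 + j160| = 41.761 / 1194.8 ≈ 0.03495.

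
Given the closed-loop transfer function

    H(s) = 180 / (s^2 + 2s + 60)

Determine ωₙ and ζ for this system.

ωₙ ≈ 7.746 rad/s, ζ ≈ 0.1291

Compare the denominator to the standard form s^2 + 2ζωₙs + ωₙ².
ωₙ² = 60, so ωₙ = √60 ≈ 7.746 rad/s.
2ζωₙ = 2, so ζ = 2/(2·√60) ≈ 0.1291.
With ζ = 0.1291 the response is underdamped.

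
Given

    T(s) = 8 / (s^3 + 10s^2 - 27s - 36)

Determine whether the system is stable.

unstable

The denominator s^3 + 10s^2 - 27s - 36 factors as (s - 3)(s + 1)(s + 12), giving poles at s = 3, -1, -12.
Since the pole(s) at s = 3 lie in the right half-plane, the system is unstable.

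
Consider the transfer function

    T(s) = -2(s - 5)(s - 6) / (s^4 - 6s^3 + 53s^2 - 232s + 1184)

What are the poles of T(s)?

The poles are the roots of the denominator s^4 - 6s^3 + 53s^2 - 232s + 1184 = 0.
No real roots exist; factor into two real quadratics: (s^2 - 8s + 32)(s^2 + 2s + 37) = 0.
Each quadratic gives a conjugate pair via the quadratic formula.

s = 4 + 4j, 4 - 4j, -1 + 6j, -1 - 6j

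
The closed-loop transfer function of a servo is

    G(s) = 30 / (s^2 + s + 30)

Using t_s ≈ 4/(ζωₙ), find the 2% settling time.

t_s ≈ 8 s

Comparing s^2 + s + 30 to s^2 + 2ζωₙs + ωₙ²: ωₙ = √30 ≈ 5.477 rad/s and ζ = 1/(2·√30) ≈ 0.09129.
ζωₙ = 1/2 = 0.5, so t_s ≈ 4/(ζωₙ) = 4/0.5 = 8 s.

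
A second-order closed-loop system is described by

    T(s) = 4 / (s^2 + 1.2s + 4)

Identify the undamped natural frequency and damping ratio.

ωₙ = 2 rad/s, ζ = 0.3

Compare the denominator to the standard form s^2 + 2ζωₙs + ωₙ².
ωₙ² = 4, so ωₙ = 2 rad/s.
2ζωₙ = 1.2, so ζ = 1.2/(2·2) = 0.3.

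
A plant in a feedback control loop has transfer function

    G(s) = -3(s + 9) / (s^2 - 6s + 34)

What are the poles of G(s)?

The poles are the roots of the denominator s^2 - 6s + 34 = 0.
Using the quadratic formula: s = (6 ± √(-100))/2 = 3 ± 5j.

s = 3 ± 5j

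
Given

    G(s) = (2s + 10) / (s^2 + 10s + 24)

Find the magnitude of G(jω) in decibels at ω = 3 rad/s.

|G(j3)|_dB ≈ -9.18 dB

Substitute s = j3: numerator = 10 + j6, denominator = 15 + j30.
|G(j3)| = |10 + j6| / |15 + j30| = 11.662 / 33.541 ≈ 0.3477.
In decibels: 20·log₁₀(0.3477) ≈ -9.18 dB.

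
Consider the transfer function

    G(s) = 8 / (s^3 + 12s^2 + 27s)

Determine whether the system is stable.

marginally stable

The denominator s^3 + 12s^2 + 27s factors as s(s + 3)(s + 9), giving poles at s = 0, -3, -9.
Since the simple pole(s) at s = 0 lie on the jω-axis with none in the right half-plane, the system is marginally stable.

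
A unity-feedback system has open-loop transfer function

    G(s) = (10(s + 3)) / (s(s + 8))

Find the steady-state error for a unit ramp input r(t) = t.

G(s) has one pole at the origin.
This is a Type 1 system. Kv = lim_{s→0} s·G(s) = 30/8 = 15/4.
e_ss = 1/Kv = 1/(15/4) = 4/15 ≈ 0.2667.

e_ss = 0.2667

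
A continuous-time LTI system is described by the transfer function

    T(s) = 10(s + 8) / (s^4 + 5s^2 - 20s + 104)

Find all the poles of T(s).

The poles are the roots of the denominator s^4 + 5s^2 - 20s + 104 = 0.
No real roots exist; factor into two real quadratics: (s^2 + 4s + 13)(s^2 - 4s + 8) = 0.
Each quadratic gives a conjugate pair via the quadratic formula.

s = -2 ± 3j, 2 ± 2j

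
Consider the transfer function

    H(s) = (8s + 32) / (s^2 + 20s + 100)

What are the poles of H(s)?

The poles are the roots of the denominator s^2 + 20s + 100 = 0.
Factoring: (s + 10)^2 = 0, so s = -10 and s = -10.

s = -10, -10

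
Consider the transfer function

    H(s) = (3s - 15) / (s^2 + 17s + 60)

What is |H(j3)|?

|H(j3)| ≈ 0.2425

Substitute s = j3: numerator = -15 + j9, denominator = 51 + j51.
|H(j3)| = |-15 + j9| / |51 + j51| = 17.493 / 72.125 ≈ 0.2425.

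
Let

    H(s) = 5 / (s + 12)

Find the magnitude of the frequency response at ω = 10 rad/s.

|H(j10)| ≈ 0.3201

Substitute s = j10: numerator = 5, denominator = 12 + j10.
|H(j10)| = |5| / |12 + j10| = 5 / 15.620 ≈ 0.3201.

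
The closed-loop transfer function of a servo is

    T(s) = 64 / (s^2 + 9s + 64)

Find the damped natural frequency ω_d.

Comparing s^2 + 9s + 64 to s^2 + 2ζωₙs + ωₙ²: ωₙ = 8 rad/s and ζ = 9/(2·8) = 0.5625.
ζωₙ = 9/2 = 4.5, so ω_d = ωₙ√(1−ζ²) = √(ωₙ² − (ζωₙ)²) = √(64 − 4.5²) = √43.75 ≈ 6.614 rad/s.

ω_d ≈ 6.614 rad/s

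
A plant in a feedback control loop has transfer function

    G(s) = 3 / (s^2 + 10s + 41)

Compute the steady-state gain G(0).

Set s = 0: G(0) = (3) / (41) = 3/41.

G(0) = 3/41 ≈ 0.07317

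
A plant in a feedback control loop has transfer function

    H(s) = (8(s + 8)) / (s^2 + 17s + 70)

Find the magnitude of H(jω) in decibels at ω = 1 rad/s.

|H(j1)|_dB ≈ -0.842 dB

Substitute s = j1: numerator = 64 + j8, denominator = 69 + j17.
|H(j1)| = |64 + j8| / |69 + j17| = 64.498 / 71.063 ≈ 0.9076.
In decibels: 20·log₁₀(0.9076) ≈ -0.842 dB.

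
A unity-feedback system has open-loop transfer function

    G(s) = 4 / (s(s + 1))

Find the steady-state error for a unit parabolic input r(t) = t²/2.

e_ss = ∞

G(s) has one pole at the origin.
This is a Type 1 system; Ka = lim_{s→0} s^2·G(s) = 0, so the steady-state error for a parabola input is infinite.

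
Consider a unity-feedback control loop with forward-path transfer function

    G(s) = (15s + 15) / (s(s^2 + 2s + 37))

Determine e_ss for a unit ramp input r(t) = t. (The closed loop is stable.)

e_ss = 2.467

G(s) has one pole at the origin.
This is a Type 1 system. Kv = lim_{s→0} s·G(s) = 15/37.
e_ss = 1/Kv = 1/(15/37) = 37/15 ≈ 2.467.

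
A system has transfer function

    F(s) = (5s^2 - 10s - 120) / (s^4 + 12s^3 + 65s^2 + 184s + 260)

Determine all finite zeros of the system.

Set the numerator to zero: 5s^2 - 10s - 120 = 0, i.e. 5·(s^2 - 2s - 24) = 0.
Factoring: (s - 6)(s + 4) = 0.

s = 6, -4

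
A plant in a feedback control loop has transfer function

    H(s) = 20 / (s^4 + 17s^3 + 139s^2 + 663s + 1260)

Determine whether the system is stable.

The denominator s^4 + 17s^3 + 139s^2 + 663s + 1260 factors as (s + 7)(s^2 + 6s + 45)(s + 4), giving poles at s = -7, -3 + 6j, -3 - 6j, -4.
Since all poles lie strictly in the left half-plane, the system is stable.

stable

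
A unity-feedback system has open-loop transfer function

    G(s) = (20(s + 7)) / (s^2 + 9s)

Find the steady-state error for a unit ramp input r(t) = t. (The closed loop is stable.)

e_ss = 0.06429

G(s) has one pole at the origin.
This is a Type 1 system. Kv = lim_{s→0} s·G(s) = 140/9.
e_ss = 1/Kv = 1/(140/9) = 9/140 ≈ 0.06429.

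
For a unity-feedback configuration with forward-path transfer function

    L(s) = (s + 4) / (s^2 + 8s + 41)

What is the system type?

The denominator has no factor of s at the origin — no free integrator — so this is a Type 0 system.

Type 0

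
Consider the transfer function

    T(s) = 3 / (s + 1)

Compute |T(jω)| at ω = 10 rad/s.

Substitute s = j10: numerator = 3, denominator = 1 + j10.
|T(j10)| = |3| / |1 + j10| = 3 / 10.050 ≈ 0.2985.

|T(j10)| ≈ 0.2985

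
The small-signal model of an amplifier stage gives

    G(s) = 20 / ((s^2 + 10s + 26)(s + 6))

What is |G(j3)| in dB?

Substitute s = j3: numerator = 20, denominator = 12 + j231.
|G(j3)| = |20| / |12 + j231| = 20 / 231.31 ≈ 0.08646.
In decibels: 20·log₁₀(0.08646) ≈ -21.3 dB.

|G(j3)|_dB ≈ -21.3 dB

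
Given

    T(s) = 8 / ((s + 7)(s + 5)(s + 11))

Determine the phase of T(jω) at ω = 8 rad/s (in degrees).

At s = j8: numerator = 8, denominator = -1087 + j824.
∠T = ∠num − ∠den = 0° − (142.84°) = -142.8°.

∠T(j8) ≈ -142.8°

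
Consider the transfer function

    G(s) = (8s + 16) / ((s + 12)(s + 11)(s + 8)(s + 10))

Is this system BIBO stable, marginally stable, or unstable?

stable

The poles can be read from the denominator factors: s = -12, -11, -8, -10.
Since all poles lie strictly in the left half-plane, the system is stable.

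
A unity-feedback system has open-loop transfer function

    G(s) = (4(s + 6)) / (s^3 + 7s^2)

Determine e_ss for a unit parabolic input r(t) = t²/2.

e_ss = 0.2917

G(s) has 2 poles at the origin.
This is a Type 2 system. Ka = lim_{s→0} s^2·G(s) = 24/7.
e_ss = 1/Ka = 1/(24/7) = 7/24 ≈ 0.2917.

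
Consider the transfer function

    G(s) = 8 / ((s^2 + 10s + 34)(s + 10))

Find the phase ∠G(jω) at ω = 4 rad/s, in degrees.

∠G(j4) ≈ -87.57°

At s = j4: numerator = 8, denominator = 20 + j472.
∠G = ∠num − ∠den = 0° − (87.574°) = -87.57°.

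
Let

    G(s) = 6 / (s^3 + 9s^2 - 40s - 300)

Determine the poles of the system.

s = -10, 6, -5

The poles are the roots of the denominator s^3 + 9s^2 - 40s - 300 = 0.
Trying s = -10: the polynomial evaluates to 0, so (s + 10) is a factor.
Dividing out leaves s^2 - s - 30 = 0.
Factoring the quadratic: (s - 6)(s + 5) = 0.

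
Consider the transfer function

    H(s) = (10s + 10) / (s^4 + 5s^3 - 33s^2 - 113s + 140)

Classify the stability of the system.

The denominator s^4 + 5s^3 - 33s^2 - 113s + 140 factors as (s + 7)(s + 4)(s - 5)(s - 1), giving poles at s = -7, -4, 5, 1.
Since the pole(s) at s = 5, 1 lie in the right half-plane, the system is unstable.

unstable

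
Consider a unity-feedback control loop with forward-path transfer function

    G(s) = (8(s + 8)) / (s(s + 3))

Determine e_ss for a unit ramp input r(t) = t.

e_ss = 0.04688

G(s) has one pole at the origin.
This is a Type 1 system. Kv = lim_{s→0} s·G(s) = 64/3.
e_ss = 1/Kv = 1/(64/3) = 3/64 ≈ 0.04688.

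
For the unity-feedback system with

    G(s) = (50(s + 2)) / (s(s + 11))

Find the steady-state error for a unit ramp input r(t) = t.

e_ss = 0.1100

G(s) has one pole at the origin.
This is a Type 1 system. Kv = lim_{s→0} s·G(s) = 100/11.
e_ss = 1/Kv = 1/(100/11) = 11/100 ≈ 0.1100.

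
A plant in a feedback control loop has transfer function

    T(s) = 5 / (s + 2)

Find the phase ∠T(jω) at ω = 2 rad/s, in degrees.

∠T(j2) ≈ -45°

At s = j2: numerator = 5, denominator = 2 + j2.
∠T = ∠num − ∠den = 0° − (45°) = -45°.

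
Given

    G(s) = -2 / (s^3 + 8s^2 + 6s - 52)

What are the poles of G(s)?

s = 2, -5 ± j

The poles are the roots of the denominator s^3 + 8s^2 + 6s - 52 = 0.
Trying s = 2: the polynomial evaluates to 0, so (s - 2) is a factor.
Dividing out leaves s^2 + 10s + 26 = 0.
The quadratic formula then gives s = -5 ± 1j.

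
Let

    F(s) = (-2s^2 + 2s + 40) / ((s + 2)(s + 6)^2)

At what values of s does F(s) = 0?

Set the numerator to zero: -2s^2 + 2s + 40 = 0, i.e. -2·(s^2 - s - 20) = 0.
Factoring: (s - 5)(s + 4) = 0.

s = 5, -4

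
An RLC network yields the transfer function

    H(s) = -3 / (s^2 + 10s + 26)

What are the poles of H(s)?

s = -5 + j, -5 - j

The poles are the roots of the denominator s^2 + 10s + 26 = 0.
Using the quadratic formula: s = (-10 ± √(-4))/2 = -5 ± 1j.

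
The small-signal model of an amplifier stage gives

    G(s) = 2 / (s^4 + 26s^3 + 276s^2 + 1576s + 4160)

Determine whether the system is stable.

The denominator s^4 + 26s^3 + 276s^2 + 1576s + 4160 factors as (s^2 + 8s + 52)(s + 10)(s + 8), giving poles at s = -4 ± 6j, -10, -8.
Since all poles lie strictly in the left half-plane, the system is stable.

stable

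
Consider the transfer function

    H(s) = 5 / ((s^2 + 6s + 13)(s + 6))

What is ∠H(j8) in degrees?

∠H(j8) ≈ 170.1°

At s = j8: numerator = 5, denominator = -690 - j120.
∠H = ∠num − ∠den = 0° − (-170.13°) = 170.1°.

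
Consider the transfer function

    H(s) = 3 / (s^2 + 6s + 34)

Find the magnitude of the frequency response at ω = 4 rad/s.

Substitute s = j4: numerator = 3, denominator = 18 + j24.
|H(j4)| = |3| / |18 + j24| = 3 / 30 = 0.1000.

|H(j4)| = 0.1000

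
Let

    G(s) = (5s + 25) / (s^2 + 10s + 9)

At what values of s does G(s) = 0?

Set the numerator to zero: 5s + 25 = 0, i.e. 5·(s + 5) = 0.
So s = -5.

s = -5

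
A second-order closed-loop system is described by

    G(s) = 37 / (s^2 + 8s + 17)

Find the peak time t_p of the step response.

Comparing s^2 + 8s + 17 to s^2 + 2ζωₙs + ωₙ²: ωₙ = √17 ≈ 4.123 rad/s and ζ = 8/(2·√17) ≈ 0.9701.
ζωₙ = 8/2 = 4, so ω_d = ωₙ√(1−ζ²) = √(ωₙ² − (ζωₙ)²) = √(17 − 4²) = √1 = 1 rad/s.
t_p = π/ω_d = π/1 ≈ 3.142 s.

t_p ≈ 3.142 s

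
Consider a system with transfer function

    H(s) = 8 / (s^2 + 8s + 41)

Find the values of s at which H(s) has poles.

The poles are the roots of the denominator s^2 + 8s + 41 = 0.
Using the quadratic formula: s = (-8 ± √(-100))/2 = -4 ± 5j.

s = -4 ± 5j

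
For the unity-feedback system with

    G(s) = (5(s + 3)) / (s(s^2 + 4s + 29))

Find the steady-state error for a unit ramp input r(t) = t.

e_ss = 1.933

G(s) has one pole at the origin.
This is a Type 1 system. Kv = lim_{s→0} s·G(s) = 15/29.
e_ss = 1/Kv = 1/(15/29) = 29/15 ≈ 1.933.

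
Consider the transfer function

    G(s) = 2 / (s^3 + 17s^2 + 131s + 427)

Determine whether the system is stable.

stable

The denominator s^3 + 17s^2 + 131s + 427 factors as (s + 7)(s^2 + 10s + 61), giving poles at s = -7, -5 ± 6j.
Since all poles lie strictly in the left half-plane, the system is stable.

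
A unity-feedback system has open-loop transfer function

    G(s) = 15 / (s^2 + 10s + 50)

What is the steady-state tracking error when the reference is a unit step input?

e_ss = 0.7692

G(s) has no poles at the origin.
This is a Type 0 system. Kp = lim_{s→0} G(s) = 15/50 = 3/10.
e_ss = 1/(1 + Kp) = 1/(1 + 3/10) = 10/13 ≈ 0.7692.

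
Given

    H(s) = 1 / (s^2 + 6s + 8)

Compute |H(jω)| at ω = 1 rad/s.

|H(j1)| ≈ 0.1085

Substitute s = j1: numerator = 1, denominator = 7 + j6.
|H(j1)| = |1| / |7 + j6| = 1 / 9.2195 ≈ 0.1085.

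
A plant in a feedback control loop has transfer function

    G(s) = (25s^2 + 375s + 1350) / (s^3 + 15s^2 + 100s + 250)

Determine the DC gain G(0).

Set s = 0: G(0) = (1350) / (250) = 27/5.

G(0) = 27/5 ≈ 5.400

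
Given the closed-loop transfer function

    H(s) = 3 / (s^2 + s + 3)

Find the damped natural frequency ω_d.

ω_d ≈ 1.658 rad/s

Comparing s^2 + s + 3 to s^2 + 2ζωₙs + ωₙ²: ωₙ = √3 ≈ 1.732 rad/s and ζ = 1/(2·√3) ≈ 0.2887.
ζωₙ = 1/2 = 0.5, so ω_d = ωₙ√(1−ζ²) = √(ωₙ² − (ζωₙ)²) = √(3 − 0.5²) = √2.75 ≈ 1.658 rad/s.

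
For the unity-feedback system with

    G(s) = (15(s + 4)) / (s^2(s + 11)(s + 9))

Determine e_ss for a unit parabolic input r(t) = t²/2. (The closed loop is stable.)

e_ss = 1.650

G(s) has 2 poles at the origin.
This is a Type 2 system. Ka = lim_{s→0} s^2·G(s) = 60/99 = 20/33.
e_ss = 1/Ka = 1/(20/33) = 33/20 ≈ 1.650.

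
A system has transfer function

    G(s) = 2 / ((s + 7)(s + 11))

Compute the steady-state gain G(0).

Set s = 0: G(0) = (2) / (77) = 2/77.

G(0) = 2/77 ≈ 0.02597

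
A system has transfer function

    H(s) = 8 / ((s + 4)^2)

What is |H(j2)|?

|H(j2)| = 0.4000

Substitute s = j2: numerator = 8, denominator = 12 + j16.
|H(j2)| = |8| / |12 + j16| = 8 / 20 = 0.4000.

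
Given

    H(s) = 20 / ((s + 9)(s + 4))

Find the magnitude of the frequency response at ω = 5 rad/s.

Substitute s = j5: numerator = 20, denominator = 11 + j65.
|H(j5)| = |20| / |11 + j65| = 20 / 65.924 ≈ 0.3034.

|H(j5)| ≈ 0.3034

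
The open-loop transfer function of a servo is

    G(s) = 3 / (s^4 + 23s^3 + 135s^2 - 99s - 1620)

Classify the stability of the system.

unstable

The denominator s^4 + 23s^3 + 135s^2 - 99s - 1620 factors as (s + 5)(s - 3)(s + 9)(s + 12), giving poles at s = -5, 3, -9, -12.
Since the pole(s) at s = 3 lie in the right half-plane, the system is unstable.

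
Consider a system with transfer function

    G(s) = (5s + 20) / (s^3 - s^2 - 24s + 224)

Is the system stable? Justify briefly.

unstable

The denominator s^3 - s^2 - 24s + 224 factors as (s^2 - 8s + 32)(s + 7), giving poles at s = 4 ± 4j, -7.
Since the pole(s) at s = 4 ± 4j lie in the right half-plane, the system is unstable.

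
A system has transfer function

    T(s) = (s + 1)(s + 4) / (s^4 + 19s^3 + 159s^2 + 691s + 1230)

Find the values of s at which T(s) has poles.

s = -4 ± 5j, -5, -6

The poles are the roots of the denominator s^4 + 19s^3 + 159s^2 + 691s + 1230 = 0.
Trying s = -5: the polynomial evaluates to 0, so (s + 5) is a factor.
Dividing out leaves s^3 + 14s^2 + 89s + 246 = 0.
This factors further as (s^2 + 8s + 41)(s + 6) = 0.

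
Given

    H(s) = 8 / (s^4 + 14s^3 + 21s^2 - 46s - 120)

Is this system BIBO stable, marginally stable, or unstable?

The denominator s^4 + 14s^3 + 21s^2 - 46s - 120 factors as (s^2 + 4s + 5)(s - 2)(s + 12), giving poles at s = -2 + j, -2 - j, 2, -12.
Since the pole(s) at s = 2 lie in the right half-plane, the system is unstable.

unstable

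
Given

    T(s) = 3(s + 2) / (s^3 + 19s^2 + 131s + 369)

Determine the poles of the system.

s = -5 + 4j, -5 - 4j, -9

The poles are the roots of the denominator s^3 + 19s^2 + 131s + 369 = 0.
Trying s = -9: the polynomial evaluates to 0, so (s + 9) is a factor.
Dividing out leaves s^2 + 10s + 41 = 0.
The quadratic formula then gives s = -5 ± 4j.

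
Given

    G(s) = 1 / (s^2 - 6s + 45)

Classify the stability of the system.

The poles can be read from the denominator factors: s = 3 ± 6j.
Since the pole(s) at s = 3 ± 6j lie in the right half-plane, the system is unstable.

unstable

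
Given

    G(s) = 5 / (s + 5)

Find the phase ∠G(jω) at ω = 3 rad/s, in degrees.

At s = j3: numerator = 5, denominator = 5 + j3.
∠G = ∠num − ∠den = 0° − (30.964°) = -30.96°.

∠G(j3) ≈ -30.96°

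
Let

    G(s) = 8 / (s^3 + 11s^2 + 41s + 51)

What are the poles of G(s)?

The poles are the roots of the denominator s^3 + 11s^2 + 41s + 51 = 0.
Trying s = -3: the polynomial evaluates to 0, so (s + 3) is a factor.
Dividing out leaves s^2 + 8s + 17 = 0.
The quadratic formula then gives s = -4 ± 1j.

s = -4 + j, -4 - j, -3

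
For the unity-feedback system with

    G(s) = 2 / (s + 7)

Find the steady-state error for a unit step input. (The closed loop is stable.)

e_ss = 0.7778

G(s) has no poles at the origin.
This is a Type 0 system. Kp = lim_{s→0} G(s) = 2/7.
e_ss = 1/(1 + Kp) = 1/(1 + 2/7) = 7/9 ≈ 0.7778.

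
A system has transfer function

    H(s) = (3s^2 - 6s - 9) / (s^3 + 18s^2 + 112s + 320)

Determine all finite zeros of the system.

s = -1, 3

Set the numerator to zero: 3s^2 - 6s - 9 = 0, i.e. 3·(s^2 - 2s - 3) = 0.
Factoring: (s + 1)(s - 3) = 0.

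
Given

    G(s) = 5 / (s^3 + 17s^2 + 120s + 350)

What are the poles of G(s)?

s = -5 + 5j, -5 - 5j, -7

The poles are the roots of the denominator s^3 + 17s^2 + 120s + 350 = 0.
Trying s = -7: the polynomial evaluates to 0, so (s + 7) is a factor.
Dividing out leaves s^2 + 10s + 50 = 0.
The quadratic formula then gives s = -5 ± 5j.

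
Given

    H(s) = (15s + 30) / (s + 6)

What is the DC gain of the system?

Set s = 0: H(0) = (30) / (6) = 5.

H(0) = 5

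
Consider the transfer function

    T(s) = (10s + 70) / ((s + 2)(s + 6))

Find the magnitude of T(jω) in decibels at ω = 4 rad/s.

|T(j4)|_dB ≈ 7.96 dB

Substitute s = j4: numerator = 70 + j40, denominator = -4 + j32.
|T(j4)| = |70 + j40| / |-4 + j32| = 80.623 / 32.249 = 2.500.
In decibels: 20·log₁₀(2.500) ≈ 7.96 dB.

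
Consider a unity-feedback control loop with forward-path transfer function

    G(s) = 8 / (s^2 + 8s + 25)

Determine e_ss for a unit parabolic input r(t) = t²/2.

e_ss = ∞

G(s) has no poles at the origin.
This is a Type 0 system; Ka = lim_{s→0} s^2·G(s) = 0, so the steady-state error for a parabola input is infinite.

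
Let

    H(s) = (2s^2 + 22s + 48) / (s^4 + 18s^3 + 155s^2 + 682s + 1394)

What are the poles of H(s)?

The poles are the roots of the denominator s^4 + 18s^3 + 155s^2 + 682s + 1394 = 0.
No real roots exist; factor into two real quadratics: (s^2 + 8s + 41)(s^2 + 10s + 34) = 0.
Each quadratic gives a conjugate pair via the quadratic formula.

s = -4 + 5j, -4 - 5j, -5 + 3j, -5 - 3j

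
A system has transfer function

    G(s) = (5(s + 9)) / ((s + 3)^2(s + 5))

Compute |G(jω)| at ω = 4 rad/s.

|G(j4)| ≈ 0.3076

Substitute s = j4: numerator = 45 + j20, denominator = -131 + j92.
|G(j4)| = |45 + j20| / |-131 + j92| = 49.244 / 160.08 ≈ 0.3076.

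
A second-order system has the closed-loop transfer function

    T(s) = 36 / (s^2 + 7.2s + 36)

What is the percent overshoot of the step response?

%OS ≈ 9.48%

Comparing s^2 + 7.2s + 36 to s^2 + 2ζωₙs + ωₙ²: ωₙ = 6 rad/s and ζ = 7.2/(2·6) = 0.6.
%OS = 100·exp(−πζ/√(1−ζ²)) = 100·exp(−π·0.6/√(1−0.6²)) ≈ 9.48%.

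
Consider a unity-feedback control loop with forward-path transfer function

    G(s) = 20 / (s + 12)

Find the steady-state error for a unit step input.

e_ss = 0.3750

G(s) has no poles at the origin.
This is a Type 0 system. Kp = lim_{s→0} G(s) = 20/12 = 5/3.
e_ss = 1/(1 + Kp) = 1/(1 + 5/3) = 3/8 ≈ 0.3750.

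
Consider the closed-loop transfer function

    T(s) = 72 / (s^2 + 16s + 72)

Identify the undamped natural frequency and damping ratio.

ωₙ ≈ 8.485 rad/s, ζ ≈ 0.9428

Compare the denominator to the standard form s^2 + 2ζωₙs + ωₙ².
ωₙ² = 72, so ωₙ = √72 ≈ 8.485 rad/s.
2ζωₙ = 16, so ζ = 16/(2·√72) ≈ 0.9428.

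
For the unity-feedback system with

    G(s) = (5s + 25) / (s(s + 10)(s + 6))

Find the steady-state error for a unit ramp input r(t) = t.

e_ss = 2.400

G(s) has one pole at the origin.
This is a Type 1 system. Kv = lim_{s→0} s·G(s) = 25/60 = 5/12.
e_ss = 1/Kv = 1/(5/12) = 12/5 ≈ 2.400.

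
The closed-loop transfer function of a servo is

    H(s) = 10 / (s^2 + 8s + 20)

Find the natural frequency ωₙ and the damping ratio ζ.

Compare the denominator to the standard form s^2 + 2ζωₙs + ωₙ².
ωₙ² = 20, so ωₙ = √20 ≈ 4.472 rad/s.
2ζωₙ = 8, so ζ = 8/(2·√20) ≈ 0.8944.

ωₙ ≈ 4.472 rad/s, ζ ≈ 0.8944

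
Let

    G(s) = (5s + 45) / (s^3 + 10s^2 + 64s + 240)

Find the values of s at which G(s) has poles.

The poles are the roots of the denominator s^3 + 10s^2 + 64s + 240 = 0.
Trying s = -6: the polynomial evaluates to 0, so (s + 6) is a factor.
Dividing out leaves s^2 + 4s + 40 = 0.
The quadratic formula then gives s = -2 ± 6j.

s = -6, -2 + 6j, -2 - 6j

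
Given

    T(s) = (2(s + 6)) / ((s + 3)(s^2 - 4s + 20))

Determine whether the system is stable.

The poles can be read from the denominator factors: s = -3, 2 ± 4j.
Since the pole(s) at s = 2 + 4j, 2 - 4j lie in the right half-plane, the system is unstable.

unstable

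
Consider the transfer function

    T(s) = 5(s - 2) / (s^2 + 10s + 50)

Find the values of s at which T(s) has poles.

s = -5 ± 5j

The poles are the roots of the denominator s^2 + 10s + 50 = 0.
Using the quadratic formula: s = (-10 ± √(-100))/2 = -5 ± 5j.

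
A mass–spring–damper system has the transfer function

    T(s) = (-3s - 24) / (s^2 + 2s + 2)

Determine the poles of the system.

s = -1 ± j

The poles are the roots of the denominator s^2 + 2s + 2 = 0.
Using the quadratic formula: s = (-2 ± √(-4))/2 = -1 ± 1j.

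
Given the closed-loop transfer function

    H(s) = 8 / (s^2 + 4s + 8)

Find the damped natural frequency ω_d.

ω_d = 2 rad/s

Comparing s^2 + 4s + 8 to s^2 + 2ζωₙs + ωₙ²: ωₙ = √8 ≈ 2.828 rad/s and ζ = 4/(2·√8) ≈ 0.7071.
ζωₙ = 4/2 = 2, so ω_d = ωₙ√(1−ζ²) = √(ωₙ² − (ζωₙ)²) = √(8 − 2²) = √4 = 2 rad/s.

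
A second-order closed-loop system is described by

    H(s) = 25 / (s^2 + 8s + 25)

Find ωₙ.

Compare the denominator to the standard form s^2 + 2ζωₙs + ωₙ².
ωₙ² = 25, so ωₙ = 5 rad/s.

ωₙ = 5 rad/s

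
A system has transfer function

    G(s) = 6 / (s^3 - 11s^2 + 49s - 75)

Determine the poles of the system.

The poles are the roots of the denominator s^3 - 11s^2 + 49s - 75 = 0.
Trying s = 3: the polynomial evaluates to 0, so (s - 3) is a factor.
Dividing out leaves s^2 - 8s + 25 = 0.
The quadratic formula then gives s = 4 ± 3j.

s = 4 ± 3j, 3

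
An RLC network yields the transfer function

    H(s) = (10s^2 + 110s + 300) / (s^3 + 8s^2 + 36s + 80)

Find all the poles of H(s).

s = -2 + 4j, -2 - 4j, -4

The poles are the roots of the denominator s^3 + 8s^2 + 36s + 80 = 0.
Trying s = -4: the polynomial evaluates to 0, so (s + 4) is a factor.
Dividing out leaves s^2 + 4s + 20 = 0.
The quadratic formula then gives s = -2 ± 4j.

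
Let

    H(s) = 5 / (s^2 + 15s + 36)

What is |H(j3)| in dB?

Substitute s = j3: numerator = 5, denominator = 27 + j45.
|H(j3)| = |5| / |27 + j45| = 5 / 52.479 ≈ 0.09528.
In decibels: 20·log₁₀(0.09528) ≈ -20.4 dB.

|H(j3)|_dB ≈ -20.4 dB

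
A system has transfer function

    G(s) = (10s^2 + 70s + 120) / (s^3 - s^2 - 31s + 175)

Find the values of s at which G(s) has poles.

The poles are the roots of the denominator s^3 - s^2 - 31s + 175 = 0.
Trying s = -7: the polynomial evaluates to 0, so (s + 7) is a factor.
Dividing out leaves s^2 - 8s + 25 = 0.
The quadratic formula then gives s = 4 ± 3j.

s = 4 + 3j, 4 - 3j, -7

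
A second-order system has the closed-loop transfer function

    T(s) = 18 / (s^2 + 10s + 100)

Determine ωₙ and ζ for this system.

ωₙ = 10 rad/s, ζ = 0.5

Compare the denominator to the standard form s^2 + 2ζωₙs + ωₙ².
ωₙ² = 100, so ωₙ = 10 rad/s.
2ζωₙ = 10, so ζ = 10/(2·10) = 0.5.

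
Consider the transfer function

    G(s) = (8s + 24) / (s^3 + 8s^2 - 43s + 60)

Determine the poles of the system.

The poles are the roots of the denominator s^3 + 8s^2 - 43s + 60 = 0.
Trying s = -12: the polynomial evaluates to 0, so (s + 12) is a factor.
Dividing out leaves s^2 - 4s + 5 = 0.
The quadratic formula then gives s = 2 ± 1j.

s = 2 + j, 2 - j, -12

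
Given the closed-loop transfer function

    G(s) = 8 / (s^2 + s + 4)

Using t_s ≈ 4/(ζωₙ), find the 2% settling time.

t_s ≈ 8 s

Comparing s^2 + s + 4 to s^2 + 2ζωₙs + ωₙ²: ωₙ = 2 rad/s and ζ = 1/(2·2) = 0.25.
ζωₙ = 1/2 = 0.5, so t_s ≈ 4/(ζωₙ) = 4/0.5 = 8 s.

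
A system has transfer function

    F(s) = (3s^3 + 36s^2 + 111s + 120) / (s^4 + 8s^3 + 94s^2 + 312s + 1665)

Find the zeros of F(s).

Set the numerator to zero: 3s^3 + 36s^2 + 111s + 120 = 0, i.e. 3·(s^3 + 12s^2 + 37s + 40) = 0.
Factoring: (s + 8)(s^2 + 4s + 5) = 0.

s = -8, -2 ± j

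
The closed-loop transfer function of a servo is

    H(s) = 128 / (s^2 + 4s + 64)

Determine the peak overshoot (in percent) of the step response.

%OS ≈ 44.4%

Comparing s^2 + 4s + 64 to s^2 + 2ζωₙs + ωₙ²: ωₙ = 8 rad/s and ζ = 4/(2·8) = 0.25.
%OS = 100·exp(−πζ/√(1−ζ²)) = 100·exp(−π·0.25/√(1−0.25²)) ≈ 44.4%.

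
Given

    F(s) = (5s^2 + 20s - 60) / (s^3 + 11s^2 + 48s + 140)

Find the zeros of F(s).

s = 2, -6

Set the numerator to zero: 5s^2 + 20s - 60 = 0, i.e. 5·(s^2 + 4s - 12) = 0.
Factoring: (s - 2)(s + 6) = 0.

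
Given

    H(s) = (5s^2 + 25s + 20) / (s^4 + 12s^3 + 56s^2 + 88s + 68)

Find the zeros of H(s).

Set the numerator to zero: 5s^2 + 25s + 20 = 0, i.e. 5·(s^2 + 5s + 4) = 0.
Factoring: (s + 1)(s + 4) = 0.

s = -1, -4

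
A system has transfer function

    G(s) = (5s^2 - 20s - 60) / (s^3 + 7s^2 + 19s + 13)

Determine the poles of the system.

s = -3 + 2j, -3 - 2j, -1

The poles are the roots of the denominator s^3 + 7s^2 + 19s + 13 = 0.
Trying s = -1: the polynomial evaluates to 0, so (s + 1) is a factor.
Dividing out leaves s^2 + 6s + 13 = 0.
The quadratic formula then gives s = -3 ± 2j.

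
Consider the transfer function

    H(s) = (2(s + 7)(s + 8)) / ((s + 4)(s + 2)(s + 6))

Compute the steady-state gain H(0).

At s = 0 each factor (s + a) contributes a and each (s^2 + bs + c) contributes c.
H(0) = 2·(7) · (8) / ((4) · (2) · (6)) = 112/48 = 7/3.

H(0) = 7/3 ≈ 2.333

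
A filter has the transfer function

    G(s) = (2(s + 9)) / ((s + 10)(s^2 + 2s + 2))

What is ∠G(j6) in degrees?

At s = j6: numerator = 18 + j12, denominator = -412 - j84.
∠G = ∠num − ∠den = 33.690° − (-168.48°) = 202.2°, which wraps to -157.8°.

∠G(j6) ≈ -157.8°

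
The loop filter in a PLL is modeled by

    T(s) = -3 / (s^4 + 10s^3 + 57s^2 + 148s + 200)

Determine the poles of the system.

s = -2 + 2j, -2 - 2j, -3 + 4j, -3 - 4j

The poles are the roots of the denominator s^4 + 10s^3 + 57s^2 + 148s + 200 = 0.
No real roots exist; factor into two real quadratics: (s^2 + 4s + 8)(s^2 + 6s + 25) = 0.
Each quadratic gives a conjugate pair via the quadratic formula.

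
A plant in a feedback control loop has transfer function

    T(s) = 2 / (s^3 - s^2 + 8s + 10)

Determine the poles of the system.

s = 1 ± 3j, -1

The poles are the roots of the denominator s^3 - s^2 + 8s + 10 = 0.
Trying s = -1: the polynomial evaluates to 0, so (s + 1) is a factor.
Dividing out leaves s^2 - 2s + 10 = 0.
The quadratic formula then gives s = 1 ± 3j.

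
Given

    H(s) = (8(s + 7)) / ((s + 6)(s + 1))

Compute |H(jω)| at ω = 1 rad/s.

Substitute s = j1: numerator = 56 + j8, denominator = 5 + j7.
|H(j1)| = |56 + j8| / |5 + j7| = 56.569 / 8.6023 ≈ 6.576.

|H(j1)| ≈ 6.576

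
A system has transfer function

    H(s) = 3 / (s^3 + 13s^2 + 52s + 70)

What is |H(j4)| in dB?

Substitute s = j4: numerator = 3, denominator = -138 + j144.
|H(j4)| = |3| / |-138 + j144| = 3 / 199.45 ≈ 0.01504.
In decibels: 20·log₁₀(0.01504) ≈ -36.5 dB.

|H(j4)|_dB ≈ -36.5 dB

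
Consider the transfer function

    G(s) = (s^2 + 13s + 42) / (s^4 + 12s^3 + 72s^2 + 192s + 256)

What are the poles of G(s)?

The poles are the roots of the denominator s^4 + 12s^3 + 72s^2 + 192s + 256 = 0.
No real roots exist; factor into two real quadratics: (s^2 + 4s + 8)(s^2 + 8s + 32) = 0.
Each quadratic gives a conjugate pair via the quadratic formula.

s = -2 + 2j, -2 - 2j, -4 + 4j, -4 - 4j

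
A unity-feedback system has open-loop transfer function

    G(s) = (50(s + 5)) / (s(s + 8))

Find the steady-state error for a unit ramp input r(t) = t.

G(s) has one pole at the origin.
This is a Type 1 system. Kv = lim_{s→0} s·G(s) = 250/8 = 125/4.
e_ss = 1/Kv = 1/(125/4) = 4/125 ≈ 0.03200.

e_ss = 0.03200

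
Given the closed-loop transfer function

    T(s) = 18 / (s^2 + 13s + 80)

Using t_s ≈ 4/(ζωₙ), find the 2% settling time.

t_s ≈ 0.6154 s

Comparing s^2 + 13s + 80 to s^2 + 2ζωₙs + ωₙ²: ωₙ = √80 ≈ 8.944 rad/s and ζ = 13/(2·√80) ≈ 0.7267.
ζωₙ = 13/2 = 6.5, so t_s ≈ 4/(ζωₙ) = 4/6.5 ≈ 0.6154 s.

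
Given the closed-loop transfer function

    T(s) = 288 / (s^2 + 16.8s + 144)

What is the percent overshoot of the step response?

%OS ≈ 4.60%

Comparing s^2 + 16.8s + 144 to s^2 + 2ζωₙs + ωₙ²: ωₙ = 12 rad/s and ζ = 16.8/(2·12) = 0.7.
%OS = 100·exp(−πζ/√(1−ζ²)) = 100·exp(−π·0.7/√(1−0.7²)) ≈ 4.60%.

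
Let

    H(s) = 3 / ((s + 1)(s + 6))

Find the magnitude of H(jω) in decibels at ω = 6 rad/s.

Substitute s = j6: numerator = 3, denominator = -30 + j42.
|H(j6)| = |3| / |-30 + j42| = 3 / 51.614 ≈ 0.05812.
In decibels: 20·log₁₀(0.05812) ≈ -24.7 dB.

|H(j6)|_dB ≈ -24.7 dB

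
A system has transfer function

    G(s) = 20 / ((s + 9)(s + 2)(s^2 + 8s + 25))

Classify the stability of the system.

The poles can be read from the denominator factors: s = -9, -2, -4 ± 3j.
Since all poles lie strictly in the left half-plane, the system is stable.

stable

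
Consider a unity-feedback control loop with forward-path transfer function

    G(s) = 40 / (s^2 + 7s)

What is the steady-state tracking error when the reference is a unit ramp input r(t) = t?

G(s) has one pole at the origin.
This is a Type 1 system. Kv = lim_{s→0} s·G(s) = 40/7.
e_ss = 1/Kv = 1/(40/7) = 7/40 ≈ 0.1750.

e_ss = 0.1750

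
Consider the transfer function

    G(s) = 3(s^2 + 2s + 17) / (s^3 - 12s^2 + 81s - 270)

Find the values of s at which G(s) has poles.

s = 3 + 6j, 3 - 6j, 6

The poles are the roots of the denominator s^3 - 12s^2 + 81s - 270 = 0.
Trying s = 6: the polynomial evaluates to 0, so (s - 6) is a factor.
Dividing out leaves s^2 - 6s + 45 = 0.
The quadratic formula then gives s = 3 ± 6j.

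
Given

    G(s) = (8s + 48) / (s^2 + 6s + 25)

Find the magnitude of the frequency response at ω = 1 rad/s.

|G(j1)| ≈ 1.967

Substitute s = j1: numerator = 48 + j8, denominator = 24 + j6.
|G(j1)| = |48 + j8| / |24 + j6| = 48.662 / 24.739 ≈ 1.967.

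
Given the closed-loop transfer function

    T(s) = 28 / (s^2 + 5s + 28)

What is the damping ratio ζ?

ζ ≈ 0.4725

Compare the denominator to the standard form s^2 + 2ζωₙs + ωₙ².
ωₙ² = 28, so ωₙ = √28 ≈ 5.292 rad/s.
2ζωₙ = 5, so ζ = 5/(2·√28) ≈ 0.4725.
With ζ = 0.4725 the response is underdamped.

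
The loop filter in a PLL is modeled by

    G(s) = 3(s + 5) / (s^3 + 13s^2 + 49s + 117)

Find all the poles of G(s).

The poles are the roots of the denominator s^3 + 13s^2 + 49s + 117 = 0.
Trying s = -9: the polynomial evaluates to 0, so (s + 9) is a factor.
Dividing out leaves s^2 + 4s + 13 = 0.
The quadratic formula then gives s = -2 ± 3j.

s = -2 ± 3j, -9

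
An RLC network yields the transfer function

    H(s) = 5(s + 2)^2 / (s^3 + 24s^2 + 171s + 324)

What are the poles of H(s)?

The poles are the roots of the denominator s^3 + 24s^2 + 171s + 324 = 0.
Trying s = -3: the polynomial evaluates to 0, so (s + 3) is a factor.
Dividing out leaves s^2 + 21s + 108 = 0.
Factoring the quadratic: (s + 12)(s + 9) = 0.

s = -3, -12, -9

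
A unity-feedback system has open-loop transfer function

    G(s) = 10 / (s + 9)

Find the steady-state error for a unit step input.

G(s) has no poles at the origin.
This is a Type 0 system. Kp = lim_{s→0} G(s) = 10/9.
e_ss = 1/(1 + Kp) = 1/(1 + 10/9) = 9/19 ≈ 0.4737.

e_ss = 0.4737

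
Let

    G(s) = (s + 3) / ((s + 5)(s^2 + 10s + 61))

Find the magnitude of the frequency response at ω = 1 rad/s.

|G(j1)| ≈ 0.01020

Substitute s = j1: numerator = 3 + j1, denominator = 290 + j110.
|G(j1)| = |3 + j1| / |290 + j110| = 3.1623 / 310.16 ≈ 0.01020.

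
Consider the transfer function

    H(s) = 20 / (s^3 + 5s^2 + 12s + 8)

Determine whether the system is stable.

The denominator s^3 + 5s^2 + 12s + 8 factors as (s + 1)(s^2 + 4s + 8), giving poles at s = -1, -2 + 2j, -2 - 2j.
Since all poles lie strictly in the left half-plane, the system is stable.

stable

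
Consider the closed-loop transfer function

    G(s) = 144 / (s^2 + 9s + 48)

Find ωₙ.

Compare the denominator to the standard form s^2 + 2ζωₙs + ωₙ².
ωₙ² = 48, so ωₙ = √48 ≈ 6.928 rad/s.

ωₙ ≈ 6.928 rad/s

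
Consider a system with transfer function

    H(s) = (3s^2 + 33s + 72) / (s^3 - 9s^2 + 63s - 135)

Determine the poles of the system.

s = 3, 3 + 6j, 3 - 6j

The poles are the roots of the denominator s^3 - 9s^2 + 63s - 135 = 0.
Trying s = 3: the polynomial evaluates to 0, so (s - 3) is a factor.
Dividing out leaves s^2 - 6s + 45 = 0.
The quadratic formula then gives s = 3 ± 6j.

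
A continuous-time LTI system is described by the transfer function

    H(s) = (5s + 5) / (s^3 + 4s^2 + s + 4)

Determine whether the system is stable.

marginally stable

The denominator s^3 + 4s^2 + s + 4 factors as (s^2 + 1)(s + 4), giving poles at s = j, -j, -4.
Since the simple pole(s) at s = ±j lie on the jω-axis with none in the right half-plane, the system is marginally stable.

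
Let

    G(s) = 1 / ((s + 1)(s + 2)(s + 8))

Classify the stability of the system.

The poles can be read from the denominator factors: s = -1, -2, -8.
Since all poles lie strictly in the left half-plane, the system is stable.

stable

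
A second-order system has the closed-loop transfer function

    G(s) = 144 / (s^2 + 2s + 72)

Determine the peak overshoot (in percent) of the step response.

%OS ≈ 68.9%

Comparing s^2 + 2s + 72 to s^2 + 2ζωₙs + ωₙ²: ωₙ = √72 ≈ 8.485 rad/s and ζ = 2/(2·√72) ≈ 0.1179.
%OS = 100·exp(−πζ/√(1−ζ²)) = 100·exp(−π·0.1179/√(1−0.1179²)) ≈ 68.9%.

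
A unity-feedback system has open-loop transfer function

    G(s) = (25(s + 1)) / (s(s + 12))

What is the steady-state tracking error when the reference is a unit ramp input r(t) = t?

e_ss = 0.4800

G(s) has one pole at the origin.
This is a Type 1 system. Kv = lim_{s→0} s·G(s) = 25/12.
e_ss = 1/Kv = 1/(25/12) = 12/25 ≈ 0.4800.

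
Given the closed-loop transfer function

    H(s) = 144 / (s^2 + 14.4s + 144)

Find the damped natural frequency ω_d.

Comparing s^2 + 14.4s + 144 to s^2 + 2ζωₙs + ωₙ²: ωₙ = 12 rad/s and ζ = 14.4/(2·12) = 0.6.
ζωₙ = 14.4/2 = 7.2, so ω_d = ωₙ√(1−ζ²) = √(ωₙ² − (ζωₙ)²) = √(144 − 7.2²) = √92.16 = 9.600 rad/s.

ω_d = 9.600 rad/s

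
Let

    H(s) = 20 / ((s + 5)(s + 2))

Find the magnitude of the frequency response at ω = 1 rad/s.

Substitute s = j1: numerator = 20, denominator = 9 + j7.
|H(j1)| = |20| / |9 + j7| = 20 / 11.402 ≈ 1.754.

|H(j1)| ≈ 1.754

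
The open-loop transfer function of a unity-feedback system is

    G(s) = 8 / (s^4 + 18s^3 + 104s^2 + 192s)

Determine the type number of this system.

Factor s from the denominator: s^4 + 18s^3 + 104s^2 + 192s = s·(s^3 + 18s^2 + 104s + 192).
There is 1 pole at the origin, so the system is Type 1.

Type 1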